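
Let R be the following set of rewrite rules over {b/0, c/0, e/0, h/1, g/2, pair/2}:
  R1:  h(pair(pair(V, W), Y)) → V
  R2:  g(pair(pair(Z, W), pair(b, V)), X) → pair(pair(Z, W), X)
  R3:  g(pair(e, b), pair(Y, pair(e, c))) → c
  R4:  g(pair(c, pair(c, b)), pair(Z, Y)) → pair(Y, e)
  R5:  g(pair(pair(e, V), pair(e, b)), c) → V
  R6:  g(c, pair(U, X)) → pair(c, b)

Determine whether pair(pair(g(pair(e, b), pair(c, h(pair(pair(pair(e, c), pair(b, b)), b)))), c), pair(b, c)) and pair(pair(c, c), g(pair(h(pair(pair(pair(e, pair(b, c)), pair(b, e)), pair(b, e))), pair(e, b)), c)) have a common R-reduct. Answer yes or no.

Reduce t₁ = pair(pair(g(pair(e, b), pair(c, h(pair(pair(pair(e, c), pair(b, b)), b)))), c), pair(b, c)):
1. pair(pair(g(pair(e, b), pair(c, h(pair(pair(pair(e, c), pair(b, b)), b)))), c), pair(b, c))  →  pair(pair(g(pair(e, b), pair(c, pair(e, c))), c), pair(b, c))   [R1 at 1.1.2.2]
2. pair(pair(g(pair(e, b), pair(c, pair(e, c))), c), pair(b, c))  →  pair(pair(c, c), pair(b, c))   [R3 at 1.1]

Reduce t₂ = pair(pair(c, c), g(pair(h(pair(pair(pair(e, pair(b, c)), pair(b, e)), pair(b, e))), pair(e, b)), c)):
1. pair(pair(c, c), g(pair(h(pair(pair(pair(e, pair(b, c)), pair(b, e)), pair(b, e))), pair(e, b)), c))  →  pair(pair(c, c), g(pair(pair(e, pair(b, c)), pair(e, b)), c))   [R1 at 2.1.1]
2. pair(pair(c, c), g(pair(pair(e, pair(b, c)), pair(e, b)), c))  →  pair(pair(c, c), pair(b, c))   [R5 at 2]

yes — NF(t₁) = pair(pair(c, c), pair(b, c)), NF(t₂) = pair(pair(c, c), pair(b, c))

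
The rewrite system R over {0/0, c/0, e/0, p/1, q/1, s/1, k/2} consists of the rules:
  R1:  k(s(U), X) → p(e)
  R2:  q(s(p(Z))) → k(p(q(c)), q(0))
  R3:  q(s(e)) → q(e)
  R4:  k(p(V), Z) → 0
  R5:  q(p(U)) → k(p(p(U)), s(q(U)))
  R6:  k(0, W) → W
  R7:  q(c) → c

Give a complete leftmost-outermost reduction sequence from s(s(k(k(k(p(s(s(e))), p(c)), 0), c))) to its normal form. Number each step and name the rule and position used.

1. s(s(k(k(k(p(s(s(e))), p(c)), 0), c)))  →  s(s(k(k(0, 0), c)))   [R4 at 1.1.1.1]
2. s(s(k(k(0, 0), c)))  →  s(s(k(0, c)))   [R6 at 1.1.1]
3. s(s(k(0, c)))  →  s(s(c))   [R6 at 1.1]

s(s(c))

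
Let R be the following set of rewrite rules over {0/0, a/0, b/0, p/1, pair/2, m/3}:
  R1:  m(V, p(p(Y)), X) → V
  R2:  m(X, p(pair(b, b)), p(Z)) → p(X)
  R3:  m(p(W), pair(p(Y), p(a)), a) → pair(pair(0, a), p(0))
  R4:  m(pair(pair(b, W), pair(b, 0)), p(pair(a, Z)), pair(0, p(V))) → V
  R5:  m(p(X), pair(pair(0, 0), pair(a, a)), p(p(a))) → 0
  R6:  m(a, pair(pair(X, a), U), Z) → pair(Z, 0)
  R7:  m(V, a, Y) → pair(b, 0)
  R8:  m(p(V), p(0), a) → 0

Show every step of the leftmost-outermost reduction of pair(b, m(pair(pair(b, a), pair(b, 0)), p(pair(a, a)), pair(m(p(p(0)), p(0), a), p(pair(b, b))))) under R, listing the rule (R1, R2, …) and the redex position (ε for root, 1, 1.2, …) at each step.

pair(b, pair(b, b))

1. pair(b, m(pair(pair(b, a), pair(b, 0)), p(pair(a, a)), pair(m(p(p(0)), p(0), a), p(pair(b, b)))))  →  pair(b, m(pair(pair(b, a), pair(b, 0)), p(pair(a, a)), pair(0, p(pair(b, b)))))   [R8 at 2.3.1]
2. pair(b, m(pair(pair(b, a), pair(b, 0)), p(pair(a, a)), pair(0, p(pair(b, b)))))  →  pair(b, pair(b, b))   [R4 at 2]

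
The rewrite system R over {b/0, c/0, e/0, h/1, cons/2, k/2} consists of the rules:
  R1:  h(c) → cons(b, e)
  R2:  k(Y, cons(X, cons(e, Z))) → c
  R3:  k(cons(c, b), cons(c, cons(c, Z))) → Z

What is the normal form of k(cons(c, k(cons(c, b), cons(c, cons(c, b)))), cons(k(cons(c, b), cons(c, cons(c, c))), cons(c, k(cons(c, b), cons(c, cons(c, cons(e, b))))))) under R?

cons(e, b)

1. k(cons(c, k(cons(c, b), cons(c, cons(c, b)))), cons(k(cons(c, b), cons(c, cons(c, c))), cons(c, k(cons(c, b), cons(c, cons(c, cons(e, b)))))))  →  k(cons(c, b), cons(k(cons(c, b), cons(c, cons(c, c))), cons(c, k(cons(c, b), cons(c, cons(c, cons(e, b)))))))   [R3 at 1.2]
2. k(cons(c, b), cons(k(cons(c, b), cons(c, cons(c, c))), cons(c, k(cons(c, b), cons(c, cons(c, cons(e, b)))))))  →  k(cons(c, b), cons(c, cons(c, k(cons(c, b), cons(c, cons(c, cons(e, b)))))))   [R3 at 2.1]
3. k(cons(c, b), cons(c, cons(c, k(cons(c, b), cons(c, cons(c, cons(e, b)))))))  →  k(cons(c, b), cons(c, cons(c, cons(e, b))))   [R3 at ε]
4. k(cons(c, b), cons(c, cons(c, cons(e, b))))  →  cons(e, b)   [R3 at ε]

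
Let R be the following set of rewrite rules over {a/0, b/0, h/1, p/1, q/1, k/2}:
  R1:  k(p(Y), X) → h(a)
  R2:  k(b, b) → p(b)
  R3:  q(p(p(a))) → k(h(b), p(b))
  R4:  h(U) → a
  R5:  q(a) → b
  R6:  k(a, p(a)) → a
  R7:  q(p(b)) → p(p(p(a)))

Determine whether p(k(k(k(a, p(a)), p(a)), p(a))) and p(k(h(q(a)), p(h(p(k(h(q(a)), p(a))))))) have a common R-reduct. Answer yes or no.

yes — NF(t₁) = p(a), NF(t₂) = p(a)

Reduce t₁ = p(k(k(k(a, p(a)), p(a)), p(a))):
1. p(k(k(k(a, p(a)), p(a)), p(a)))  →  p(k(k(a, p(a)), p(a)))   [R6 at 1.1.1]
2. p(k(k(a, p(a)), p(a)))  →  p(k(a, p(a)))   [R6 at 1.1]
3. p(k(a, p(a)))  →  p(a)   [R6 at 1]

Reduce t₂ = p(k(h(q(a)), p(h(p(k(h(q(a)), p(a))))))):
1. p(k(h(q(a)), p(h(p(k(h(q(a)), p(a)))))))  →  p(k(a, p(h(p(k(h(q(a)), p(a)))))))   [R4 at 1.1]
2. p(k(a, p(h(p(k(h(q(a)), p(a)))))))  →  p(k(a, p(a)))   [R4 at 1.2.1]
3. p(k(a, p(a)))  →  p(a)   [R6 at 1]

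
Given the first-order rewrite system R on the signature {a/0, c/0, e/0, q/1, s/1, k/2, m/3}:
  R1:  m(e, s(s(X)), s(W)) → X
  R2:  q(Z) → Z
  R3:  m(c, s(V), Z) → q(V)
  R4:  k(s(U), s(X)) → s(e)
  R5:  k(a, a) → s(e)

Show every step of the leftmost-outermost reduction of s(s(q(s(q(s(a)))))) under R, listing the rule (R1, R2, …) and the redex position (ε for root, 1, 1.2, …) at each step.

s(s(s(s(a))))

1. s(s(q(s(q(s(a))))))  →  s(s(s(q(s(a)))))   [R2 at 1.1]
2. s(s(s(q(s(a)))))  →  s(s(s(s(a))))   [R2 at 1.1.1]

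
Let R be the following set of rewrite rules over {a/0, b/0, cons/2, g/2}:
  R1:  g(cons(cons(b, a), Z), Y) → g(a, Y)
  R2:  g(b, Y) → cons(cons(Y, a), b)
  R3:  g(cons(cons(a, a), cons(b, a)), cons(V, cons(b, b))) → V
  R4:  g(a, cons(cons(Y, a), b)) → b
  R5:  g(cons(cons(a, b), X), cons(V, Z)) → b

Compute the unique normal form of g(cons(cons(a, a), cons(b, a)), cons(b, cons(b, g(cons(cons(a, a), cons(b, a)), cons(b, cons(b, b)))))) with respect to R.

b

1. g(cons(cons(a, a), cons(b, a)), cons(b, cons(b, g(cons(cons(a, a), cons(b, a)), cons(b, cons(b, b))))))  →  g(cons(cons(a, a), cons(b, a)), cons(b, cons(b, b)))   [R3 at 2.2.2]
2. g(cons(cons(a, a), cons(b, a)), cons(b, cons(b, b)))  →  b   [R3 at ε]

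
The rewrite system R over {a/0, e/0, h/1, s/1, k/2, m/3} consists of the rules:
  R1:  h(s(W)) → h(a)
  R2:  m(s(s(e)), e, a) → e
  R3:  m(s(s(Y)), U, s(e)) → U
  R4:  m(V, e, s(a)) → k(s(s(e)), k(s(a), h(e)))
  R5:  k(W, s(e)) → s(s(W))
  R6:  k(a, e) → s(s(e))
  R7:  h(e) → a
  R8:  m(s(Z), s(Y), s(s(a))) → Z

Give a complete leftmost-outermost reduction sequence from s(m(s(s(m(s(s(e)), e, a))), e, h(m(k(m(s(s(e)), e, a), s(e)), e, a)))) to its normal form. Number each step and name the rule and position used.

s(e)

1. s(m(s(s(m(s(s(e)), e, a))), e, h(m(k(m(s(s(e)), e, a), s(e)), e, a))))  →  s(m(s(s(e)), e, h(m(k(m(s(s(e)), e, a), s(e)), e, a))))   [R2 at 1.1.1.1]
2. s(m(s(s(e)), e, h(m(k(m(s(s(e)), e, a), s(e)), e, a))))  →  s(m(s(s(e)), e, h(m(s(s(m(s(s(e)), e, a))), e, a))))   [R5 at 1.3.1.1]
3. s(m(s(s(e)), e, h(m(s(s(m(s(s(e)), e, a))), e, a))))  →  s(m(s(s(e)), e, h(m(s(s(e)), e, a))))   [R2 at 1.3.1.1.1.1]
4. s(m(s(s(e)), e, h(m(s(s(e)), e, a))))  →  s(m(s(s(e)), e, h(e)))   [R2 at 1.3.1]
5. s(m(s(s(e)), e, h(e)))  →  s(m(s(s(e)), e, a))   [R7 at 1.3]
6. s(m(s(s(e)), e, a))  →  s(e)   [R2 at 1]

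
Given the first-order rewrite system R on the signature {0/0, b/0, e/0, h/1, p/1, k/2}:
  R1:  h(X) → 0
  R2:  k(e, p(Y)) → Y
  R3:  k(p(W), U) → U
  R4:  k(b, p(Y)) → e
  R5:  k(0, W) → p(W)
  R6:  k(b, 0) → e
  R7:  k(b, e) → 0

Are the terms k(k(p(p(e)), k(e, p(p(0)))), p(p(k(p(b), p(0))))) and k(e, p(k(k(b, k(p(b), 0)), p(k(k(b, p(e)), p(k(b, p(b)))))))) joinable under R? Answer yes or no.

no — NF(t₁) = p(p(p(0))), NF(t₂) = e

Reduce t₁ = k(k(p(p(e)), k(e, p(p(0)))), p(p(k(p(b), p(0))))):
1. k(k(p(p(e)), k(e, p(p(0)))), p(p(k(p(b), p(0)))))  →  k(k(e, p(p(0))), p(p(k(p(b), p(0)))))   [R3 at 1]
2. k(k(e, p(p(0))), p(p(k(p(b), p(0)))))  →  k(p(0), p(p(k(p(b), p(0)))))   [R2 at 1]
3. k(p(0), p(p(k(p(b), p(0)))))  →  p(p(k(p(b), p(0))))   [R3 at ε]
4. p(p(k(p(b), p(0))))  →  p(p(p(0)))   [R3 at 1.1]

Reduce t₂ = k(e, p(k(k(b, k(p(b), 0)), p(k(k(b, p(e)), p(k(b, p(b)))))))):
1. k(e, p(k(k(b, k(p(b), 0)), p(k(k(b, p(e)), p(k(b, p(b))))))))  →  k(k(b, k(p(b), 0)), p(k(k(b, p(e)), p(k(b, p(b))))))   [R2 at ε]
2. k(k(b, k(p(b), 0)), p(k(k(b, p(e)), p(k(b, p(b))))))  →  k(k(b, 0), p(k(k(b, p(e)), p(k(b, p(b))))))   [R3 at 1.2]
3. k(k(b, 0), p(k(k(b, p(e)), p(k(b, p(b))))))  →  k(e, p(k(k(b, p(e)), p(k(b, p(b))))))   [R6 at 1]
4. k(e, p(k(k(b, p(e)), p(k(b, p(b))))))  →  k(k(b, p(e)), p(k(b, p(b))))   [R2 at ε]
5. k(k(b, p(e)), p(k(b, p(b))))  →  k(e, p(k(b, p(b))))   [R4 at 1]
6. k(e, p(k(b, p(b))))  →  k(b, p(b))   [R2 at ε]
7. k(b, p(b))  →  e   [R4 at ε]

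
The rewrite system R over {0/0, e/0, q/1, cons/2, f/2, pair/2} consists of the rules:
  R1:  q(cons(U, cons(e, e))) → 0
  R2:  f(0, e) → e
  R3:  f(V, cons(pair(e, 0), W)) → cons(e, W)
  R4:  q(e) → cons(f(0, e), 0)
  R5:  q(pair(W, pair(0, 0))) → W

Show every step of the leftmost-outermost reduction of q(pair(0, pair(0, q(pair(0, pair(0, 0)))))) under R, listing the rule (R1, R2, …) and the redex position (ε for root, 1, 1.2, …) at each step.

1. q(pair(0, pair(0, q(pair(0, pair(0, 0))))))  →  q(pair(0, pair(0, 0)))   [R5 at 1.2.2]
2. q(pair(0, pair(0, 0)))  →  0   [R5 at ε]

0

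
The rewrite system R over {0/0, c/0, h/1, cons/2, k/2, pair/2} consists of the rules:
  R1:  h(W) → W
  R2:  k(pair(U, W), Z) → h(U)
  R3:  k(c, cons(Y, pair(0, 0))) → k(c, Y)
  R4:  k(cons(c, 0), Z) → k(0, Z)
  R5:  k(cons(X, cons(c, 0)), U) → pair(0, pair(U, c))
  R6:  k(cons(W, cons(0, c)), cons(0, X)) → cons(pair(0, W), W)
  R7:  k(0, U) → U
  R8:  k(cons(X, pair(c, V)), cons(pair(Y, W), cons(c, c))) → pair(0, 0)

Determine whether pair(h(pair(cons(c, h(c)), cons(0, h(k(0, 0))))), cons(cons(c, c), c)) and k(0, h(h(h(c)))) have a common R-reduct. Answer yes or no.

no — NF(t₁) = pair(pair(cons(c, c), cons(0, 0)), cons(cons(c, c), c)), NF(t₂) = c

Reduce t₁ = pair(h(pair(cons(c, h(c)), cons(0, h(k(0, 0))))), cons(cons(c, c), c)):
1. pair(h(pair(cons(c, h(c)), cons(0, h(k(0, 0))))), cons(cons(c, c), c))  →  pair(pair(cons(c, h(c)), cons(0, h(k(0, 0)))), cons(cons(c, c), c))   [R1 at 1]
2. pair(pair(cons(c, h(c)), cons(0, h(k(0, 0)))), cons(cons(c, c), c))  →  pair(pair(cons(c, c), cons(0, h(k(0, 0)))), cons(cons(c, c), c))   [R1 at 1.1.2]
3. pair(pair(cons(c, c), cons(0, h(k(0, 0)))), cons(cons(c, c), c))  →  pair(pair(cons(c, c), cons(0, k(0, 0))), cons(cons(c, c), c))   [R1 at 1.2.2]
4. pair(pair(cons(c, c), cons(0, k(0, 0))), cons(cons(c, c), c))  →  pair(pair(cons(c, c), cons(0, 0)), cons(cons(c, c), c))   [R7 at 1.2.2]

Reduce t₂ = k(0, h(h(h(c)))):
1. k(0, h(h(h(c))))  →  h(h(h(c)))   [R7 at ε]
2. h(h(h(c)))  →  h(h(c))   [R1 at ε]
3. h(h(c))  →  h(c)   [R1 at ε]
4. h(c)  →  c   [R1 at ε]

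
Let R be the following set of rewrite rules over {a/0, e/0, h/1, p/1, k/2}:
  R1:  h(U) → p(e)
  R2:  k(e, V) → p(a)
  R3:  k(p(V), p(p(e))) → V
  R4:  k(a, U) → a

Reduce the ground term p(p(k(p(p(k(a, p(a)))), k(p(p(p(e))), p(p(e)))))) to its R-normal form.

1. p(p(k(p(p(k(a, p(a)))), k(p(p(p(e))), p(p(e))))))  →  p(p(k(p(p(a)), k(p(p(p(e))), p(p(e))))))   [R4 at 1.1.1.1.1]
2. p(p(k(p(p(a)), k(p(p(p(e))), p(p(e))))))  →  p(p(k(p(p(a)), p(p(e)))))   [R3 at 1.1.2]
3. p(p(k(p(p(a)), p(p(e)))))  →  p(p(p(a)))   [R3 at 1.1]

p(p(p(a)))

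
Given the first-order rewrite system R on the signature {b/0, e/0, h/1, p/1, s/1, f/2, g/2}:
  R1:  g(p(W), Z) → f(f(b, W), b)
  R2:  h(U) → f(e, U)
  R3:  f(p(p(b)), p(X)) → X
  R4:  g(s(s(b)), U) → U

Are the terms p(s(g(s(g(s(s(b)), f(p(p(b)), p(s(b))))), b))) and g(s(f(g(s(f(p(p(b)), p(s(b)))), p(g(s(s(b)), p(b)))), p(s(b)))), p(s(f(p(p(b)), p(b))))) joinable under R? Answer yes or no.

Reduce t₁ = p(s(g(s(g(s(s(b)), f(p(p(b)), p(s(b))))), b))):
1. p(s(g(s(g(s(s(b)), f(p(p(b)), p(s(b))))), b)))  →  p(s(g(s(f(p(p(b)), p(s(b)))), b)))   [R4 at 1.1.1.1]
2. p(s(g(s(f(p(p(b)), p(s(b)))), b)))  →  p(s(g(s(s(b)), b)))   [R3 at 1.1.1.1]
3. p(s(g(s(s(b)), b)))  →  p(s(b))   [R4 at 1.1]

Reduce t₂ = g(s(f(g(s(f(p(p(b)), p(s(b)))), p(g(s(s(b)), p(b)))), p(s(b)))), p(s(f(p(p(b)), p(b))))):
1. g(s(f(g(s(f(p(p(b)), p(s(b)))), p(g(s(s(b)), p(b)))), p(s(b)))), p(s(f(p(p(b)), p(b)))))  →  g(s(f(g(s(s(b)), p(g(s(s(b)), p(b)))), p(s(b)))), p(s(f(p(p(b)), p(b)))))   [R3 at 1.1.1.1.1]
2. g(s(f(g(s(s(b)), p(g(s(s(b)), p(b)))), p(s(b)))), p(s(f(p(p(b)), p(b)))))  →  g(s(f(p(g(s(s(b)), p(b))), p(s(b)))), p(s(f(p(p(b)), p(b)))))   [R4 at 1.1.1]
3. g(s(f(p(g(s(s(b)), p(b))), p(s(b)))), p(s(f(p(p(b)), p(b)))))  →  g(s(f(p(p(b)), p(s(b)))), p(s(f(p(p(b)), p(b)))))   [R4 at 1.1.1.1]
4. g(s(f(p(p(b)), p(s(b)))), p(s(f(p(p(b)), p(b)))))  →  g(s(s(b)), p(s(f(p(p(b)), p(b)))))   [R3 at 1.1]
5. g(s(s(b)), p(s(f(p(p(b)), p(b)))))  →  p(s(f(p(p(b)), p(b))))   [R4 at ε]
6. p(s(f(p(p(b)), p(b))))  →  p(s(b))   [R3 at 1.1]

yes — NF(t₁) = p(s(b)), NF(t₂) = p(s(b))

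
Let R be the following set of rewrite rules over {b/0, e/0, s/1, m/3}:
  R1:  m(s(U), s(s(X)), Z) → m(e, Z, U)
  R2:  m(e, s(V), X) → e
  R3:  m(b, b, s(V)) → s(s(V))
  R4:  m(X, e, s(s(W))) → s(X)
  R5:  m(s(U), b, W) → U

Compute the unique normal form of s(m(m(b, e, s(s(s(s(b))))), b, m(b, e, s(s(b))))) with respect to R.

s(b)

1. s(m(m(b, e, s(s(s(s(b))))), b, m(b, e, s(s(b)))))  →  s(m(s(b), b, m(b, e, s(s(b)))))   [R4 at 1.1]
2. s(m(s(b), b, m(b, e, s(s(b)))))  →  s(b)   [R5 at 1]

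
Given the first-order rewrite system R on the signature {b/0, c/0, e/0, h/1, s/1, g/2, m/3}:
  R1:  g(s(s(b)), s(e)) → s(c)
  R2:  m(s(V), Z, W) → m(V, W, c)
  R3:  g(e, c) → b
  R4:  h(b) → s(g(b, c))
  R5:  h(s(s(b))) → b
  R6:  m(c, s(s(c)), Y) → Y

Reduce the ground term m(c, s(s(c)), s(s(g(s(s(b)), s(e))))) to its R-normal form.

s(s(s(c)))

1. m(c, s(s(c)), s(s(g(s(s(b)), s(e)))))  →  s(s(g(s(s(b)), s(e))))   [R6 at ε]
2. s(s(g(s(s(b)), s(e))))  →  s(s(s(c)))   [R1 at 1.1]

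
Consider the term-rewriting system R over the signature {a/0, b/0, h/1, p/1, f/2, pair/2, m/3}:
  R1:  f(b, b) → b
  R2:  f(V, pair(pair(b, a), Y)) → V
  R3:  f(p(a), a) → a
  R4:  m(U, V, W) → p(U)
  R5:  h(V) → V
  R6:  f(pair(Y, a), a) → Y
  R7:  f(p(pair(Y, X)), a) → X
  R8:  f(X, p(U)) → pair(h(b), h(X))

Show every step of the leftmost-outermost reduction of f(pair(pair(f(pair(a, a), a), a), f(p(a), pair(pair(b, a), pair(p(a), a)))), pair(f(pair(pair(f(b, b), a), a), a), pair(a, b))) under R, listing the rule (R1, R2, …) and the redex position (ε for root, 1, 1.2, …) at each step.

pair(pair(a, a), p(a))

1. f(pair(pair(f(pair(a, a), a), a), f(p(a), pair(pair(b, a), pair(p(a), a)))), pair(f(pair(pair(f(b, b), a), a), a), pair(a, b)))  →  f(pair(pair(a, a), f(p(a), pair(pair(b, a), pair(p(a), a)))), pair(f(pair(pair(f(b, b), a), a), a), pair(a, b)))   [R6 at 1.1.1]
2. f(pair(pair(a, a), f(p(a), pair(pair(b, a), pair(p(a), a)))), pair(f(pair(pair(f(b, b), a), a), a), pair(a, b)))  →  f(pair(pair(a, a), p(a)), pair(f(pair(pair(f(b, b), a), a), a), pair(a, b)))   [R2 at 1.2]
3. f(pair(pair(a, a), p(a)), pair(f(pair(pair(f(b, b), a), a), a), pair(a, b)))  →  f(pair(pair(a, a), p(a)), pair(pair(f(b, b), a), pair(a, b)))   [R6 at 2.1]
4. f(pair(pair(a, a), p(a)), pair(pair(f(b, b), a), pair(a, b)))  →  f(pair(pair(a, a), p(a)), pair(pair(b, a), pair(a, b)))   [R1 at 2.1.1]
5. f(pair(pair(a, a), p(a)), pair(pair(b, a), pair(a, b)))  →  pair(pair(a, a), p(a))   [R2 at ε]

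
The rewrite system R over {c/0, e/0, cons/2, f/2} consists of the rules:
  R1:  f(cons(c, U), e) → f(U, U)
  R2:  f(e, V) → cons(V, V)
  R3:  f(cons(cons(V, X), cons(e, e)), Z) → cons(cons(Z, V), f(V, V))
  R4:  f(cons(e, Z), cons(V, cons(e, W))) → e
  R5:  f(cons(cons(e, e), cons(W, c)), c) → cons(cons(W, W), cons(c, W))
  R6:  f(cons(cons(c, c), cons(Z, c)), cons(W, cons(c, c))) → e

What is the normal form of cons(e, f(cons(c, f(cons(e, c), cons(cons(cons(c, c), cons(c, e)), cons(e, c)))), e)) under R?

cons(e, cons(e, e))

1. cons(e, f(cons(c, f(cons(e, c), cons(cons(cons(c, c), cons(c, e)), cons(e, c)))), e))  →  cons(e, f(f(cons(e, c), cons(cons(cons(c, c), cons(c, e)), cons(e, c))), f(cons(e, c), cons(cons(cons(c, c), cons(c, e)), cons(e, c)))))   [R1 at 2]
2. cons(e, f(f(cons(e, c), cons(cons(cons(c, c), cons(c, e)), cons(e, c))), f(cons(e, c), cons(cons(cons(c, c), cons(c, e)), cons(e, c)))))  →  cons(e, f(e, f(cons(e, c), cons(cons(cons(c, c), cons(c, e)), cons(e, c)))))   [R4 at 2.1]
3. cons(e, f(e, f(cons(e, c), cons(cons(cons(c, c), cons(c, e)), cons(e, c)))))  →  cons(e, cons(f(cons(e, c), cons(cons(cons(c, c), cons(c, e)), cons(e, c))), f(cons(e, c), cons(cons(cons(c, c), cons(c, e)), cons(e, c)))))   [R2 at 2]
4. cons(e, cons(f(cons(e, c), cons(cons(cons(c, c), cons(c, e)), cons(e, c))), f(cons(e, c), cons(cons(cons(c, c), cons(c, e)), cons(e, c)))))  →  cons(e, cons(e, f(cons(e, c), cons(cons(cons(c, c), cons(c, e)), cons(e, c)))))   [R4 at 2.1]
5. cons(e, cons(e, f(cons(e, c), cons(cons(cons(c, c), cons(c, e)), cons(e, c)))))  →  cons(e, cons(e, e))   [R4 at 2.2]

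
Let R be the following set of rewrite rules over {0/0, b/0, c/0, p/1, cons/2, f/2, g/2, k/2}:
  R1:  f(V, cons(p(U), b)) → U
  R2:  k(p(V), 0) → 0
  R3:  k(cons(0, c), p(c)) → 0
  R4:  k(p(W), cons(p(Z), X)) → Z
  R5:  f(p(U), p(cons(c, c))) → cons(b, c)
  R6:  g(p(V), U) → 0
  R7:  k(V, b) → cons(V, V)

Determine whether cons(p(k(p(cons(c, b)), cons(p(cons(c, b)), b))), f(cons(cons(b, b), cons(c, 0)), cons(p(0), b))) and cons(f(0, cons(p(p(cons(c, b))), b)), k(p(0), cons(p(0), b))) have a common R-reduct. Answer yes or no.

yes — NF(t₁) = cons(p(cons(c, b)), 0), NF(t₂) = cons(p(cons(c, b)), 0)

Reduce t₁ = cons(p(k(p(cons(c, b)), cons(p(cons(c, b)), b))), f(cons(cons(b, b), cons(c, 0)), cons(p(0), b))):
1. cons(p(k(p(cons(c, b)), cons(p(cons(c, b)), b))), f(cons(cons(b, b), cons(c, 0)), cons(p(0), b)))  →  cons(p(cons(c, b)), f(cons(cons(b, b), cons(c, 0)), cons(p(0), b)))   [R4 at 1.1]
2. cons(p(cons(c, b)), f(cons(cons(b, b), cons(c, 0)), cons(p(0), b)))  →  cons(p(cons(c, b)), 0)   [R1 at 2]

Reduce t₂ = cons(f(0, cons(p(p(cons(c, b))), b)), k(p(0), cons(p(0), b))):
1. cons(f(0, cons(p(p(cons(c, b))), b)), k(p(0), cons(p(0), b)))  →  cons(p(cons(c, b)), k(p(0), cons(p(0), b)))   [R1 at 1]
2. cons(p(cons(c, b)), k(p(0), cons(p(0), b)))  →  cons(p(cons(c, b)), 0)   [R4 at 2]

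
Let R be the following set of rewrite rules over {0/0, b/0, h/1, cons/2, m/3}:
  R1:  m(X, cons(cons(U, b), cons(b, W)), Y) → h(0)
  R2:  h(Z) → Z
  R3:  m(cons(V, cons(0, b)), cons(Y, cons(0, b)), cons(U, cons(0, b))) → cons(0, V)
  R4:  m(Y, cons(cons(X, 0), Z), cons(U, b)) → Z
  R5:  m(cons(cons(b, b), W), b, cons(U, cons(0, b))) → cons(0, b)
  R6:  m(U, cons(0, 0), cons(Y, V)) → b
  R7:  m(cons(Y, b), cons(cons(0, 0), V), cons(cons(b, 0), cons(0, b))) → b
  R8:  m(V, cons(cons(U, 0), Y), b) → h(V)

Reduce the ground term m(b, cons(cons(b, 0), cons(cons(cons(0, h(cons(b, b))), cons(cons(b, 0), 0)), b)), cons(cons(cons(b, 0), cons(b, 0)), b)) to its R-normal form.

cons(cons(cons(0, cons(b, b)), cons(cons(b, 0), 0)), b)

1. m(b, cons(cons(b, 0), cons(cons(cons(0, h(cons(b, b))), cons(cons(b, 0), 0)), b)), cons(cons(cons(b, 0), cons(b, 0)), b))  →  cons(cons(cons(0, h(cons(b, b))), cons(cons(b, 0), 0)), b)   [R4 at ε]
2. cons(cons(cons(0, h(cons(b, b))), cons(cons(b, 0), 0)), b)  →  cons(cons(cons(0, cons(b, b)), cons(cons(b, 0), 0)), b)   [R2 at 1.1.2]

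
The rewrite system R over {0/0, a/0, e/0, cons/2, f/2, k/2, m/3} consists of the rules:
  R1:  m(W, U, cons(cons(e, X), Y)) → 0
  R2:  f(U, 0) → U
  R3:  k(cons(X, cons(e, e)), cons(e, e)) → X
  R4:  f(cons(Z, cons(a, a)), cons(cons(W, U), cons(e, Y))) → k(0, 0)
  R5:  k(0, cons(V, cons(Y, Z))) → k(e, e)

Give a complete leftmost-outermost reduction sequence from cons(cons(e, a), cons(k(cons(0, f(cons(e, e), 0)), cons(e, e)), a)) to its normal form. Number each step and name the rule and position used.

cons(cons(e, a), cons(0, a))

1. cons(cons(e, a), cons(k(cons(0, f(cons(e, e), 0)), cons(e, e)), a))  →  cons(cons(e, a), cons(k(cons(0, cons(e, e)), cons(e, e)), a))   [R2 at 2.1.1.2]
2. cons(cons(e, a), cons(k(cons(0, cons(e, e)), cons(e, e)), a))  →  cons(cons(e, a), cons(0, a))   [R3 at 2.1]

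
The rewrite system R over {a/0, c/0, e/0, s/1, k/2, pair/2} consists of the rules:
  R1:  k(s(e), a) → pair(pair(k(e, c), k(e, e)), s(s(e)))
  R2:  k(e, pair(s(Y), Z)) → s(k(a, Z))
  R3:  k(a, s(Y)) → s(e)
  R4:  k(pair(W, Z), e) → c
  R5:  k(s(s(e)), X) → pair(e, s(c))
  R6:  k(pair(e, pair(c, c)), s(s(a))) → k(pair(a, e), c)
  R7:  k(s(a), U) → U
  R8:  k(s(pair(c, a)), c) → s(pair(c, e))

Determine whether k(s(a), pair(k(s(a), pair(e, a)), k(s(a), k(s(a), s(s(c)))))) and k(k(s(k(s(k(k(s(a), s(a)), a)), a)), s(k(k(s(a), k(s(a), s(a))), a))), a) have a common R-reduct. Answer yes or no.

no — NF(t₁) = pair(pair(e, a), s(s(c))), NF(t₂) = a

Reduce t₁ = k(s(a), pair(k(s(a), pair(e, a)), k(s(a), k(s(a), s(s(c)))))):
1. k(s(a), pair(k(s(a), pair(e, a)), k(s(a), k(s(a), s(s(c))))))  →  pair(k(s(a), pair(e, a)), k(s(a), k(s(a), s(s(c)))))   [R7 at ε]
2. pair(k(s(a), pair(e, a)), k(s(a), k(s(a), s(s(c)))))  →  pair(pair(e, a), k(s(a), k(s(a), s(s(c)))))   [R7 at 1]
3. pair(pair(e, a), k(s(a), k(s(a), s(s(c)))))  →  pair(pair(e, a), k(s(a), s(s(c))))   [R7 at 2]
4. pair(pair(e, a), k(s(a), s(s(c))))  →  pair(pair(e, a), s(s(c)))   [R7 at 2]

Reduce t₂ = k(k(s(k(s(k(k(s(a), s(a)), a)), a)), s(k(k(s(a), k(s(a), s(a))), a))), a):
1. k(k(s(k(s(k(k(s(a), s(a)), a)), a)), s(k(k(s(a), k(s(a), s(a))), a))), a)  →  k(k(s(k(s(k(s(a), a)), a)), s(k(k(s(a), k(s(a), s(a))), a))), a)   [R7 at 1.1.1.1.1.1]
2. k(k(s(k(s(k(s(a), a)), a)), s(k(k(s(a), k(s(a), s(a))), a))), a)  →  k(k(s(k(s(a), a)), s(k(k(s(a), k(s(a), s(a))), a))), a)   [R7 at 1.1.1.1.1]
3. k(k(s(k(s(a), a)), s(k(k(s(a), k(s(a), s(a))), a))), a)  →  k(k(s(a), s(k(k(s(a), k(s(a), s(a))), a))), a)   [R7 at 1.1.1]
4. k(k(s(a), s(k(k(s(a), k(s(a), s(a))), a))), a)  →  k(s(k(k(s(a), k(s(a), s(a))), a)), a)   [R7 at 1]
5. k(s(k(k(s(a), k(s(a), s(a))), a)), a)  →  k(s(k(k(s(a), s(a)), a)), a)   [R7 at 1.1.1]
6. k(s(k(k(s(a), s(a)), a)), a)  →  k(s(k(s(a), a)), a)   [R7 at 1.1.1]
7. k(s(k(s(a), a)), a)  →  k(s(a), a)   [R7 at 1.1]
8. k(s(a), a)  →  a   [R7 at ε]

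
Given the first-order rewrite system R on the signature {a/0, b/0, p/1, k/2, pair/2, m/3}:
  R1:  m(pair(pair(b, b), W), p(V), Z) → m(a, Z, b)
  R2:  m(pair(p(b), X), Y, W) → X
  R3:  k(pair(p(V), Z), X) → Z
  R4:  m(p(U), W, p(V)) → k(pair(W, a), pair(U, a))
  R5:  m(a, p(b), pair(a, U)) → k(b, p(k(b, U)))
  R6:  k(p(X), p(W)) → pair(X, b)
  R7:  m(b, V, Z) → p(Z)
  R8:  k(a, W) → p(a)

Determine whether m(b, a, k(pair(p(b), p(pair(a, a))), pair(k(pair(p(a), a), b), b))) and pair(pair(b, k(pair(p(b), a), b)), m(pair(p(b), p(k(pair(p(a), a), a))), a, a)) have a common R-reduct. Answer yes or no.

Reduce t₁ = m(b, a, k(pair(p(b), p(pair(a, a))), pair(k(pair(p(a), a), b), b))):
1. m(b, a, k(pair(p(b), p(pair(a, a))), pair(k(pair(p(a), a), b), b)))  →  p(k(pair(p(b), p(pair(a, a))), pair(k(pair(p(a), a), b), b)))   [R7 at ε]
2. p(k(pair(p(b), p(pair(a, a))), pair(k(pair(p(a), a), b), b)))  →  p(p(pair(a, a)))   [R3 at 1]

Reduce t₂ = pair(pair(b, k(pair(p(b), a), b)), m(pair(p(b), p(k(pair(p(a), a), a))), a, a)):
1. pair(pair(b, k(pair(p(b), a), b)), m(pair(p(b), p(k(pair(p(a), a), a))), a, a))  →  pair(pair(b, a), m(pair(p(b), p(k(pair(p(a), a), a))), a, a))   [R3 at 1.2]
2. pair(pair(b, a), m(pair(p(b), p(k(pair(p(a), a), a))), a, a))  →  pair(pair(b, a), p(k(pair(p(a), a), a)))   [R2 at 2]
3. pair(pair(b, a), p(k(pair(p(a), a), a)))  →  pair(pair(b, a), p(a))   [R3 at 2.1]

no — NF(t₁) = p(p(pair(a, a))), NF(t₂) = pair(pair(b, a), p(a))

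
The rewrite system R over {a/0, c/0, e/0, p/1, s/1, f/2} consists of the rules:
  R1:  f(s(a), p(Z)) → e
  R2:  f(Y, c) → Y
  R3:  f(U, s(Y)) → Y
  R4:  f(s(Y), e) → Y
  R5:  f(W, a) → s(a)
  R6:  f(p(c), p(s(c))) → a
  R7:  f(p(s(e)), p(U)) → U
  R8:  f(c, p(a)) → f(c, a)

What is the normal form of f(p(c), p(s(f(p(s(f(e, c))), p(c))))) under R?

1. f(p(c), p(s(f(p(s(f(e, c))), p(c)))))  →  f(p(c), p(s(f(p(s(e)), p(c)))))   [R2 at 2.1.1.1.1.1]
2. f(p(c), p(s(f(p(s(e)), p(c)))))  →  f(p(c), p(s(c)))   [R7 at 2.1.1]
3. f(p(c), p(s(c)))  →  a   [R6 at ε]

a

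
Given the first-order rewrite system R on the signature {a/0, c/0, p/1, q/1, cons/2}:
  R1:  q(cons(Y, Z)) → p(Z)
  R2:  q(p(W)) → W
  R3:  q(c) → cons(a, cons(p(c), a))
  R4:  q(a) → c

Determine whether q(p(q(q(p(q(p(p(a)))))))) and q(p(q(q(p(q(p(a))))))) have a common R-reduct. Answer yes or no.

no — NF(t₁) = a, NF(t₂) = c

Reduce t₁ = q(p(q(q(p(q(p(p(a)))))))):
1. q(p(q(q(p(q(p(p(a))))))))  →  q(q(p(q(p(p(a))))))   [R2 at ε]
2. q(q(p(q(p(p(a))))))  →  q(q(p(p(a))))   [R2 at 1]
3. q(q(p(p(a))))  →  q(p(a))   [R2 at 1]
4. q(p(a))  →  a   [R2 at ε]

Reduce t₂ = q(p(q(q(p(q(p(a))))))):
1. q(p(q(q(p(q(p(a)))))))  →  q(q(p(q(p(a)))))   [R2 at ε]
2. q(q(p(q(p(a)))))  →  q(q(p(a)))   [R2 at 1]
3. q(q(p(a)))  →  q(a)   [R2 at 1]
4. q(a)  →  c   [R4 at ε]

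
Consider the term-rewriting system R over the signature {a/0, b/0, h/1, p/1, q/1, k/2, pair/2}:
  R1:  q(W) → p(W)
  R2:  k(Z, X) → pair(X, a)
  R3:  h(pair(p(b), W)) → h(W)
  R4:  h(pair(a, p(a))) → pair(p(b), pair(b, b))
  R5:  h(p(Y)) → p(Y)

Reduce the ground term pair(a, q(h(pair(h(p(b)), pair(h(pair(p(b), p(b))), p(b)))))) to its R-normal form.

pair(a, p(p(b)))

1. pair(a, q(h(pair(h(p(b)), pair(h(pair(p(b), p(b))), p(b))))))  →  pair(a, p(h(pair(h(p(b)), pair(h(pair(p(b), p(b))), p(b))))))   [R1 at 2]
2. pair(a, p(h(pair(h(p(b)), pair(h(pair(p(b), p(b))), p(b))))))  →  pair(a, p(h(pair(p(b), pair(h(pair(p(b), p(b))), p(b))))))   [R5 at 2.1.1.1]
3. pair(a, p(h(pair(p(b), pair(h(pair(p(b), p(b))), p(b))))))  →  pair(a, p(h(pair(h(pair(p(b), p(b))), p(b)))))   [R3 at 2.1]
4. pair(a, p(h(pair(h(pair(p(b), p(b))), p(b)))))  →  pair(a, p(h(pair(h(p(b)), p(b)))))   [R3 at 2.1.1.1]
5. pair(a, p(h(pair(h(p(b)), p(b)))))  →  pair(a, p(h(pair(p(b), p(b)))))   [R5 at 2.1.1.1]
6. pair(a, p(h(pair(p(b), p(b)))))  →  pair(a, p(h(p(b))))   [R3 at 2.1]
7. pair(a, p(h(p(b))))  →  pair(a, p(p(b)))   [R5 at 2.1]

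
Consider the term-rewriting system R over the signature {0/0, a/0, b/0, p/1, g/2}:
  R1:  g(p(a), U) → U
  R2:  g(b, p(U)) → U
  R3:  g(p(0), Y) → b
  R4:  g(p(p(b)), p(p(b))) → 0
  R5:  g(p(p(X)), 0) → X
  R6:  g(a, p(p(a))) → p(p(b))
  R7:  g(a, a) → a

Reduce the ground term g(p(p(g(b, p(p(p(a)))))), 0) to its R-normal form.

p(p(a))

1. g(p(p(g(b, p(p(p(a)))))), 0)  →  g(b, p(p(p(a))))   [R5 at ε]
2. g(b, p(p(p(a))))  →  p(p(a))   [R2 at ε]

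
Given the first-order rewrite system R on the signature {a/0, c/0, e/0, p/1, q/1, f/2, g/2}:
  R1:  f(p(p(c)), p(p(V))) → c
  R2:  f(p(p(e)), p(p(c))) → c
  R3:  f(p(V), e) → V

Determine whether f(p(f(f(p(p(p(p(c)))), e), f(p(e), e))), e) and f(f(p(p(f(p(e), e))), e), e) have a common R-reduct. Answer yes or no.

no — NF(t₁) = p(p(c)), NF(t₂) = e

Reduce t₁ = f(p(f(f(p(p(p(p(c)))), e), f(p(e), e))), e):
1. f(p(f(f(p(p(p(p(c)))), e), f(p(e), e))), e)  →  f(f(p(p(p(p(c)))), e), f(p(e), e))   [R3 at ε]
2. f(f(p(p(p(p(c)))), e), f(p(e), e))  →  f(p(p(p(c))), f(p(e), e))   [R3 at 1]
3. f(p(p(p(c))), f(p(e), e))  →  f(p(p(p(c))), e)   [R3 at 2]
4. f(p(p(p(c))), e)  →  p(p(c))   [R3 at ε]

Reduce t₂ = f(f(p(p(f(p(e), e))), e), e):
1. f(f(p(p(f(p(e), e))), e), e)  →  f(p(f(p(e), e)), e)   [R3 at 1]
2. f(p(f(p(e), e)), e)  →  f(p(e), e)   [R3 at ε]
3. f(p(e), e)  →  e   [R3 at ε]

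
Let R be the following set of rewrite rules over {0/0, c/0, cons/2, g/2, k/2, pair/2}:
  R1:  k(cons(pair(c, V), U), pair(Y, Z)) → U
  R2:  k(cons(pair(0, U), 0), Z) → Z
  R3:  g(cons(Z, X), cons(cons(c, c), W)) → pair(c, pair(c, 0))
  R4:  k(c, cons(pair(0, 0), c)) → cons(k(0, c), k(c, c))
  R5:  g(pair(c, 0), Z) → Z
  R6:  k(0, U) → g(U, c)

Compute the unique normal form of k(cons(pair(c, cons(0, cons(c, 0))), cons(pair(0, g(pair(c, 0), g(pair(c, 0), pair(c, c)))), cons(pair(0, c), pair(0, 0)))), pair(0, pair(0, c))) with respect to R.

1. k(cons(pair(c, cons(0, cons(c, 0))), cons(pair(0, g(pair(c, 0), g(pair(c, 0), pair(c, c)))), cons(pair(0, c), pair(0, 0)))), pair(0, pair(0, c)))  →  cons(pair(0, g(pair(c, 0), g(pair(c, 0), pair(c, c)))), cons(pair(0, c), pair(0, 0)))   [R1 at ε]
2. cons(pair(0, g(pair(c, 0), g(pair(c, 0), pair(c, c)))), cons(pair(0, c), pair(0, 0)))  →  cons(pair(0, g(pair(c, 0), pair(c, c))), cons(pair(0, c), pair(0, 0)))   [R5 at 1.2]
3. cons(pair(0, g(pair(c, 0), pair(c, c))), cons(pair(0, c), pair(0, 0)))  →  cons(pair(0, pair(c, c)), cons(pair(0, c), pair(0, 0)))   [R5 at 1.2]

cons(pair(0, pair(c, c)), cons(pair(0, c), pair(0, 0)))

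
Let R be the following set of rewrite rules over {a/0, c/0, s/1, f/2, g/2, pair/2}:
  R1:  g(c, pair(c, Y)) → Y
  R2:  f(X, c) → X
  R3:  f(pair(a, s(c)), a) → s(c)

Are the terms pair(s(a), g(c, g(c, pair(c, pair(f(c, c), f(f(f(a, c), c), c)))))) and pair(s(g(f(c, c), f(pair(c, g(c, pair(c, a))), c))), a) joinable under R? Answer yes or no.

Reduce t₁ = pair(s(a), g(c, g(c, pair(c, pair(f(c, c), f(f(f(a, c), c), c)))))):
1. pair(s(a), g(c, g(c, pair(c, pair(f(c, c), f(f(f(a, c), c), c))))))  →  pair(s(a), g(c, pair(f(c, c), f(f(f(a, c), c), c))))   [R1 at 2.2]
2. pair(s(a), g(c, pair(f(c, c), f(f(f(a, c), c), c))))  →  pair(s(a), g(c, pair(c, f(f(f(a, c), c), c))))   [R2 at 2.2.1]
3. pair(s(a), g(c, pair(c, f(f(f(a, c), c), c))))  →  pair(s(a), f(f(f(a, c), c), c))   [R1 at 2]
4. pair(s(a), f(f(f(a, c), c), c))  →  pair(s(a), f(f(a, c), c))   [R2 at 2]
5. pair(s(a), f(f(a, c), c))  →  pair(s(a), f(a, c))   [R2 at 2]
6. pair(s(a), f(a, c))  →  pair(s(a), a)   [R2 at 2]

Reduce t₂ = pair(s(g(f(c, c), f(pair(c, g(c, pair(c, a))), c))), a):
1. pair(s(g(f(c, c), f(pair(c, g(c, pair(c, a))), c))), a)  →  pair(s(g(c, f(pair(c, g(c, pair(c, a))), c))), a)   [R2 at 1.1.1]
2. pair(s(g(c, f(pair(c, g(c, pair(c, a))), c))), a)  →  pair(s(g(c, pair(c, g(c, pair(c, a))))), a)   [R2 at 1.1.2]
3. pair(s(g(c, pair(c, g(c, pair(c, a))))), a)  →  pair(s(g(c, pair(c, a))), a)   [R1 at 1.1]
4. pair(s(g(c, pair(c, a))), a)  →  pair(s(a), a)   [R1 at 1.1]

yes — NF(t₁) = pair(s(a), a), NF(t₂) = pair(s(a), a)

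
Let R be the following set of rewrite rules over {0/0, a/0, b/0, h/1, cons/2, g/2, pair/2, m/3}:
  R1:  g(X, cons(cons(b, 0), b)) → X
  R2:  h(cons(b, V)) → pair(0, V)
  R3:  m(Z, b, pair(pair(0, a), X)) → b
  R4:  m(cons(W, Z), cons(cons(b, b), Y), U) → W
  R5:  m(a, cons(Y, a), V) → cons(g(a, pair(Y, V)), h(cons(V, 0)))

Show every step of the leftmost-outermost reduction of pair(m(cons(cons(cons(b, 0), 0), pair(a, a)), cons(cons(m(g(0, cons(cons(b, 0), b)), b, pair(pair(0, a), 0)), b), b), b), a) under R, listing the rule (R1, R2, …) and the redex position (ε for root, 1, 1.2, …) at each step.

pair(cons(cons(b, 0), 0), a)

1. pair(m(cons(cons(cons(b, 0), 0), pair(a, a)), cons(cons(m(g(0, cons(cons(b, 0), b)), b, pair(pair(0, a), 0)), b), b), b), a)  →  pair(m(cons(cons(cons(b, 0), 0), pair(a, a)), cons(cons(b, b), b), b), a)   [R3 at 1.2.1.1]
2. pair(m(cons(cons(cons(b, 0), 0), pair(a, a)), cons(cons(b, b), b), b), a)  →  pair(cons(cons(b, 0), 0), a)   [R4 at 1]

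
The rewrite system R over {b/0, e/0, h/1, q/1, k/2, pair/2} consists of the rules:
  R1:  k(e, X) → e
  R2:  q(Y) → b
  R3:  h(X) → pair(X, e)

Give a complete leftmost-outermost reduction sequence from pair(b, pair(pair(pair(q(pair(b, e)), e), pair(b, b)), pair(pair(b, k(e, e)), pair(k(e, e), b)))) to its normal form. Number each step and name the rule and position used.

pair(b, pair(pair(pair(b, e), pair(b, b)), pair(pair(b, e), pair(e, b))))

1. pair(b, pair(pair(pair(q(pair(b, e)), e), pair(b, b)), pair(pair(b, k(e, e)), pair(k(e, e), b))))  →  pair(b, pair(pair(pair(b, e), pair(b, b)), pair(pair(b, k(e, e)), pair(k(e, e), b))))   [R2 at 2.1.1.1]
2. pair(b, pair(pair(pair(b, e), pair(b, b)), pair(pair(b, k(e, e)), pair(k(e, e), b))))  →  pair(b, pair(pair(pair(b, e), pair(b, b)), pair(pair(b, e), pair(k(e, e), b))))   [R1 at 2.2.1.2]
3. pair(b, pair(pair(pair(b, e), pair(b, b)), pair(pair(b, e), pair(k(e, e), b))))  →  pair(b, pair(pair(pair(b, e), pair(b, b)), pair(pair(b, e), pair(e, b))))   [R1 at 2.2.2.1]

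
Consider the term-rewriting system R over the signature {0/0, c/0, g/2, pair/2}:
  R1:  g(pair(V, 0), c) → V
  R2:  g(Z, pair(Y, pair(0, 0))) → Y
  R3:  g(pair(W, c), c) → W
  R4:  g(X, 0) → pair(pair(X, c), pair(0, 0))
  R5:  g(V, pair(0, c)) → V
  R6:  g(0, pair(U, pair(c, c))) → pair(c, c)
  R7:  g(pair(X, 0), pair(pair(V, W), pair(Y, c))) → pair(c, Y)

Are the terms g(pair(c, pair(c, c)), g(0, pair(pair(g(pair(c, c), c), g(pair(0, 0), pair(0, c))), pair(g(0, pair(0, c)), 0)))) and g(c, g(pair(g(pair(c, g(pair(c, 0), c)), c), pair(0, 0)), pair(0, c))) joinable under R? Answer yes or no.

Reduce t₁ = g(pair(c, pair(c, c)), g(0, pair(pair(g(pair(c, c), c), g(pair(0, 0), pair(0, c))), pair(g(0, pair(0, c)), 0)))):
1. g(pair(c, pair(c, c)), g(0, pair(pair(g(pair(c, c), c), g(pair(0, 0), pair(0, c))), pair(g(0, pair(0, c)), 0))))  →  g(pair(c, pair(c, c)), g(0, pair(pair(c, g(pair(0, 0), pair(0, c))), pair(g(0, pair(0, c)), 0))))   [R3 at 2.2.1.1]
2. g(pair(c, pair(c, c)), g(0, pair(pair(c, g(pair(0, 0), pair(0, c))), pair(g(0, pair(0, c)), 0))))  →  g(pair(c, pair(c, c)), g(0, pair(pair(c, pair(0, 0)), pair(g(0, pair(0, c)), 0))))   [R5 at 2.2.1.2]
3. g(pair(c, pair(c, c)), g(0, pair(pair(c, pair(0, 0)), pair(g(0, pair(0, c)), 0))))  →  g(pair(c, pair(c, c)), g(0, pair(pair(c, pair(0, 0)), pair(0, 0))))   [R5 at 2.2.2.1]
4. g(pair(c, pair(c, c)), g(0, pair(pair(c, pair(0, 0)), pair(0, 0))))  →  g(pair(c, pair(c, c)), pair(c, pair(0, 0)))   [R2 at 2]
5. g(pair(c, pair(c, c)), pair(c, pair(0, 0)))  →  c   [R2 at ε]

Reduce t₂ = g(c, g(pair(g(pair(c, g(pair(c, 0), c)), c), pair(0, 0)), pair(0, c))):
1. g(c, g(pair(g(pair(c, g(pair(c, 0), c)), c), pair(0, 0)), pair(0, c)))  →  g(c, pair(g(pair(c, g(pair(c, 0), c)), c), pair(0, 0)))   [R5 at 2]
2. g(c, pair(g(pair(c, g(pair(c, 0), c)), c), pair(0, 0)))  →  g(pair(c, g(pair(c, 0), c)), c)   [R2 at ε]
3. g(pair(c, g(pair(c, 0), c)), c)  →  g(pair(c, c), c)   [R1 at 1.2]
4. g(pair(c, c), c)  →  c   [R3 at ε]

yes — NF(t₁) = c, NF(t₂) = c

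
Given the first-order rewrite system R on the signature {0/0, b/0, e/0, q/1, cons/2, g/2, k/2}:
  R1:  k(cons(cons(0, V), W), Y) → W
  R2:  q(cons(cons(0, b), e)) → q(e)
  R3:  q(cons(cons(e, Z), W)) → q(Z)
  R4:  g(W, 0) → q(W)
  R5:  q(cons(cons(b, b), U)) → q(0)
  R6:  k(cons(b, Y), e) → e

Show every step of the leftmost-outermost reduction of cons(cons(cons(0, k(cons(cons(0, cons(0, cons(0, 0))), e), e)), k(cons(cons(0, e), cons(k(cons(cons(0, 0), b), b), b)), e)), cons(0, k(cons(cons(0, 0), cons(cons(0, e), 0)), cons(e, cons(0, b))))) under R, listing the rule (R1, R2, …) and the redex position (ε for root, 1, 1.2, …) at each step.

1. cons(cons(cons(0, k(cons(cons(0, cons(0, cons(0, 0))), e), e)), k(cons(cons(0, e), cons(k(cons(cons(0, 0), b), b), b)), e)), cons(0, k(cons(cons(0, 0), cons(cons(0, e), 0)), cons(e, cons(0, b)))))  →  cons(cons(cons(0, e), k(cons(cons(0, e), cons(k(cons(cons(0, 0), b), b), b)), e)), cons(0, k(cons(cons(0, 0), cons(cons(0, e), 0)), cons(e, cons(0, b)))))   [R1 at 1.1.2]
2. cons(cons(cons(0, e), k(cons(cons(0, e), cons(k(cons(cons(0, 0), b), b), b)), e)), cons(0, k(cons(cons(0, 0), cons(cons(0, e), 0)), cons(e, cons(0, b)))))  →  cons(cons(cons(0, e), cons(k(cons(cons(0, 0), b), b), b)), cons(0, k(cons(cons(0, 0), cons(cons(0, e), 0)), cons(e, cons(0, b)))))   [R1 at 1.2]
3. cons(cons(cons(0, e), cons(k(cons(cons(0, 0), b), b), b)), cons(0, k(cons(cons(0, 0), cons(cons(0, e), 0)), cons(e, cons(0, b)))))  →  cons(cons(cons(0, e), cons(b, b)), cons(0, k(cons(cons(0, 0), cons(cons(0, e), 0)), cons(e, cons(0, b)))))   [R1 at 1.2.1]
4. cons(cons(cons(0, e), cons(b, b)), cons(0, k(cons(cons(0, 0), cons(cons(0, e), 0)), cons(e, cons(0, b)))))  →  cons(cons(cons(0, e), cons(b, b)), cons(0, cons(cons(0, e), 0)))   [R1 at 2.2]

cons(cons(cons(0, e), cons(b, b)), cons(0, cons(cons(0, e), 0)))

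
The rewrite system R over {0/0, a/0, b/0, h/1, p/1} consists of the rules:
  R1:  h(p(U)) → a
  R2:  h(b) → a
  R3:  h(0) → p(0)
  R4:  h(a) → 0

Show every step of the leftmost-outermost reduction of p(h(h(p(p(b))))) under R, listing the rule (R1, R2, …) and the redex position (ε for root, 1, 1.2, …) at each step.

p(0)

1. p(h(h(p(p(b)))))  →  p(h(a))   [R1 at 1.1]
2. p(h(a))  →  p(0)   [R4 at 1]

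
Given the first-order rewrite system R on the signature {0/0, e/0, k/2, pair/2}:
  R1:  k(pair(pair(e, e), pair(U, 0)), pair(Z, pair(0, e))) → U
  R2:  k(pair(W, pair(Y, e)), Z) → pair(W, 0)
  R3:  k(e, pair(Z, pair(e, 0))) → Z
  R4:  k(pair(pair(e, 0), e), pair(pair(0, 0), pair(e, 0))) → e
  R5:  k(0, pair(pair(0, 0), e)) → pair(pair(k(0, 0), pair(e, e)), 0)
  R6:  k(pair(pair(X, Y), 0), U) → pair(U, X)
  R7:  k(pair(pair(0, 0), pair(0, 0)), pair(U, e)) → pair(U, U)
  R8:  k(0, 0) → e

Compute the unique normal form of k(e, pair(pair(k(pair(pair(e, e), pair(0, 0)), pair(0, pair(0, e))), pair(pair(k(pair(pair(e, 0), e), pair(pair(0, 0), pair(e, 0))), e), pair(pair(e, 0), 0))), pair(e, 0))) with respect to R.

pair(0, pair(pair(e, e), pair(pair(e, 0), 0)))

1. k(e, pair(pair(k(pair(pair(e, e), pair(0, 0)), pair(0, pair(0, e))), pair(pair(k(pair(pair(e, 0), e), pair(pair(0, 0), pair(e, 0))), e), pair(pair(e, 0), 0))), pair(e, 0)))  →  pair(k(pair(pair(e, e), pair(0, 0)), pair(0, pair(0, e))), pair(pair(k(pair(pair(e, 0), e), pair(pair(0, 0), pair(e, 0))), e), pair(pair(e, 0), 0)))   [R3 at ε]
2. pair(k(pair(pair(e, e), pair(0, 0)), pair(0, pair(0, e))), pair(pair(k(pair(pair(e, 0), e), pair(pair(0, 0), pair(e, 0))), e), pair(pair(e, 0), 0)))  →  pair(0, pair(pair(k(pair(pair(e, 0), e), pair(pair(0, 0), pair(e, 0))), e), pair(pair(e, 0), 0)))   [R1 at 1]
3. pair(0, pair(pair(k(pair(pair(e, 0), e), pair(pair(0, 0), pair(e, 0))), e), pair(pair(e, 0), 0)))  →  pair(0, pair(pair(e, e), pair(pair(e, 0), 0)))   [R4 at 2.1.1]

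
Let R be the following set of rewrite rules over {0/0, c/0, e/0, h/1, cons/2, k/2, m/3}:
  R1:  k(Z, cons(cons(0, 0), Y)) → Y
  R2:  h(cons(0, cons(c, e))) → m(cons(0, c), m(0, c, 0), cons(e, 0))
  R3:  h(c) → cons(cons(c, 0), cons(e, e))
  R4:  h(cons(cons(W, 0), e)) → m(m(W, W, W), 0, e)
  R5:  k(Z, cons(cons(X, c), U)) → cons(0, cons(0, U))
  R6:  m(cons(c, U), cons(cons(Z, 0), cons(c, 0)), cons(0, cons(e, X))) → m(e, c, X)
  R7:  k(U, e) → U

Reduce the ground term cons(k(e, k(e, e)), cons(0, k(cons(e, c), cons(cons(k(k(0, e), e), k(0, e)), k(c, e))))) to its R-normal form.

1. cons(k(e, k(e, e)), cons(0, k(cons(e, c), cons(cons(k(k(0, e), e), k(0, e)), k(c, e)))))  →  cons(k(e, e), cons(0, k(cons(e, c), cons(cons(k(k(0, e), e), k(0, e)), k(c, e)))))   [R7 at 1.2]
2. cons(k(e, e), cons(0, k(cons(e, c), cons(cons(k(k(0, e), e), k(0, e)), k(c, e)))))  →  cons(e, cons(0, k(cons(e, c), cons(cons(k(k(0, e), e), k(0, e)), k(c, e)))))   [R7 at 1]
3. cons(e, cons(0, k(cons(e, c), cons(cons(k(k(0, e), e), k(0, e)), k(c, e)))))  →  cons(e, cons(0, k(cons(e, c), cons(cons(k(0, e), k(0, e)), k(c, e)))))   [R7 at 2.2.2.1.1]
4. cons(e, cons(0, k(cons(e, c), cons(cons(k(0, e), k(0, e)), k(c, e)))))  →  cons(e, cons(0, k(cons(e, c), cons(cons(0, k(0, e)), k(c, e)))))   [R7 at 2.2.2.1.1]
5. cons(e, cons(0, k(cons(e, c), cons(cons(0, k(0, e)), k(c, e)))))  →  cons(e, cons(0, k(cons(e, c), cons(cons(0, 0), k(c, e)))))   [R7 at 2.2.2.1.2]
6. cons(e, cons(0, k(cons(e, c), cons(cons(0, 0), k(c, e)))))  →  cons(e, cons(0, k(c, e)))   [R1 at 2.2]
7. cons(e, cons(0, k(c, e)))  →  cons(e, cons(0, c))   [R7 at 2.2]

cons(e, cons(0, c))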